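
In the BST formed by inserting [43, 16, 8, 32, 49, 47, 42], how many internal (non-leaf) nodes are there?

Tree built from: [43, 16, 8, 32, 49, 47, 42]
Tree (level-order array): [43, 16, 49, 8, 32, 47, None, None, None, None, 42]
Rule: An internal node has at least one child.
Per-node child counts:
  node 43: 2 child(ren)
  node 16: 2 child(ren)
  node 8: 0 child(ren)
  node 32: 1 child(ren)
  node 42: 0 child(ren)
  node 49: 1 child(ren)
  node 47: 0 child(ren)
Matching nodes: [43, 16, 32, 49]
Count of internal (non-leaf) nodes: 4


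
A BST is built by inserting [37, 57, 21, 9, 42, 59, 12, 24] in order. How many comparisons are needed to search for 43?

Search path for 43: 37 -> 57 -> 42
Found: False
Comparisons: 3


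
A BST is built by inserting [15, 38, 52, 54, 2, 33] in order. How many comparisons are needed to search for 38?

Search path for 38: 15 -> 38
Found: True
Comparisons: 2


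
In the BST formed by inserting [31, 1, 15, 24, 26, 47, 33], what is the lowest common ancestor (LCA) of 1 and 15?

Tree insertion order: [31, 1, 15, 24, 26, 47, 33]
Tree (level-order array): [31, 1, 47, None, 15, 33, None, None, 24, None, None, None, 26]
In a BST, the LCA of p=1, q=15 is the first node v on the
root-to-leaf path with p <= v <= q (go left if both < v, right if both > v).
Walk from root:
  at 31: both 1 and 15 < 31, go left
  at 1: 1 <= 1 <= 15, this is the LCA
LCA = 1


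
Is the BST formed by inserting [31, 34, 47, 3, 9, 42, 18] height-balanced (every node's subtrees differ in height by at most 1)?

Tree (level-order array): [31, 3, 34, None, 9, None, 47, None, 18, 42]
Definition: a tree is height-balanced if, at every node, |h(left) - h(right)| <= 1 (empty subtree has height -1).
Bottom-up per-node check:
  node 18: h_left=-1, h_right=-1, diff=0 [OK], height=0
  node 9: h_left=-1, h_right=0, diff=1 [OK], height=1
  node 3: h_left=-1, h_right=1, diff=2 [FAIL (|-1-1|=2 > 1)], height=2
  node 42: h_left=-1, h_right=-1, diff=0 [OK], height=0
  node 47: h_left=0, h_right=-1, diff=1 [OK], height=1
  node 34: h_left=-1, h_right=1, diff=2 [FAIL (|-1-1|=2 > 1)], height=2
  node 31: h_left=2, h_right=2, diff=0 [OK], height=3
Node 3 violates the condition: |-1 - 1| = 2 > 1.
Result: Not balanced


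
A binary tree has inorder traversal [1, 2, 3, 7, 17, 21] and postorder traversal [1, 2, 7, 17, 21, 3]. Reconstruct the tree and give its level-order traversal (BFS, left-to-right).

Inorder:   [1, 2, 3, 7, 17, 21]
Postorder: [1, 2, 7, 17, 21, 3]
Algorithm: postorder visits root last, so walk postorder right-to-left;
each value is the root of the current inorder slice — split it at that
value, recurse on the right subtree first, then the left.
Recursive splits:
  root=3; inorder splits into left=[1, 2], right=[7, 17, 21]
  root=21; inorder splits into left=[7, 17], right=[]
  root=17; inorder splits into left=[7], right=[]
  root=7; inorder splits into left=[], right=[]
  root=2; inorder splits into left=[1], right=[]
  root=1; inorder splits into left=[], right=[]
Reconstructed level-order: [3, 2, 21, 1, 17, 7]


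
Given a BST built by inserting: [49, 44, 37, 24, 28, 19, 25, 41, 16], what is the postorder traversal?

Tree insertion order: [49, 44, 37, 24, 28, 19, 25, 41, 16]
Tree (level-order array): [49, 44, None, 37, None, 24, 41, 19, 28, None, None, 16, None, 25]
Postorder traversal: [16, 19, 25, 28, 24, 41, 37, 44, 49]


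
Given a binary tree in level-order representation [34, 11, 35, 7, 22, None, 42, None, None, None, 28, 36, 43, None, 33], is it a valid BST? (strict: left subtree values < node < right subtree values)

Level-order array: [34, 11, 35, 7, 22, None, 42, None, None, None, 28, 36, 43, None, 33]
Validate using subtree bounds (lo, hi): at each node, require lo < value < hi,
then recurse left with hi=value and right with lo=value.
Preorder trace (stopping at first violation):
  at node 34 with bounds (-inf, +inf): OK
  at node 11 with bounds (-inf, 34): OK
  at node 7 with bounds (-inf, 11): OK
  at node 22 with bounds (11, 34): OK
  at node 28 with bounds (22, 34): OK
  at node 33 with bounds (28, 34): OK
  at node 35 with bounds (34, +inf): OK
  at node 42 with bounds (35, +inf): OK
  at node 36 with bounds (35, 42): OK
  at node 43 with bounds (42, +inf): OK
No violation found at any node.
Result: Valid BST


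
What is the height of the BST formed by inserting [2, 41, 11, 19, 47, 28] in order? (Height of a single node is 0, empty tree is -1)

Insertion order: [2, 41, 11, 19, 47, 28]
Tree (level-order array): [2, None, 41, 11, 47, None, 19, None, None, None, 28]
Compute height bottom-up (empty subtree = -1):
  height(28) = 1 + max(-1, -1) = 0
  height(19) = 1 + max(-1, 0) = 1
  height(11) = 1 + max(-1, 1) = 2
  height(47) = 1 + max(-1, -1) = 0
  height(41) = 1 + max(2, 0) = 3
  height(2) = 1 + max(-1, 3) = 4
Height = 4


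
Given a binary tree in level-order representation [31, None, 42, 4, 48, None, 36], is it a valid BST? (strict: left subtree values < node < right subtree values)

Level-order array: [31, None, 42, 4, 48, None, 36]
Validate using subtree bounds (lo, hi): at each node, require lo < value < hi,
then recurse left with hi=value and right with lo=value.
Preorder trace (stopping at first violation):
  at node 31 with bounds (-inf, +inf): OK
  at node 42 with bounds (31, +inf): OK
  at node 4 with bounds (31, 42): VIOLATION
Node 4 violates its bound: not (31 < 4 < 42).
Result: Not a valid BST


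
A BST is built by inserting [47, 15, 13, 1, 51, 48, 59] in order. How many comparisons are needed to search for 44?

Search path for 44: 47 -> 15
Found: False
Comparisons: 2


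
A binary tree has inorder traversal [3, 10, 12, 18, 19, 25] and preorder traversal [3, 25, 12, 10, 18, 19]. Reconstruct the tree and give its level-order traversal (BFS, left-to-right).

Inorder:  [3, 10, 12, 18, 19, 25]
Preorder: [3, 25, 12, 10, 18, 19]
Algorithm: preorder visits root first, so consume preorder in order;
for each root, split the current inorder slice at that value into
left-subtree inorder and right-subtree inorder, then recurse.
Recursive splits:
  root=3; inorder splits into left=[], right=[10, 12, 18, 19, 25]
  root=25; inorder splits into left=[10, 12, 18, 19], right=[]
  root=12; inorder splits into left=[10], right=[18, 19]
  root=10; inorder splits into left=[], right=[]
  root=18; inorder splits into left=[], right=[19]
  root=19; inorder splits into left=[], right=[]
Reconstructed level-order: [3, 25, 12, 10, 18, 19]


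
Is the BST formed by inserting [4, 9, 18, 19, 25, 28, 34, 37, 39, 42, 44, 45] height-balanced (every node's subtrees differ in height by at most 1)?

Tree (level-order array): [4, None, 9, None, 18, None, 19, None, 25, None, 28, None, 34, None, 37, None, 39, None, 42, None, 44, None, 45]
Definition: a tree is height-balanced if, at every node, |h(left) - h(right)| <= 1 (empty subtree has height -1).
Bottom-up per-node check:
  node 45: h_left=-1, h_right=-1, diff=0 [OK], height=0
  node 44: h_left=-1, h_right=0, diff=1 [OK], height=1
  node 42: h_left=-1, h_right=1, diff=2 [FAIL (|-1-1|=2 > 1)], height=2
  node 39: h_left=-1, h_right=2, diff=3 [FAIL (|-1-2|=3 > 1)], height=3
  node 37: h_left=-1, h_right=3, diff=4 [FAIL (|-1-3|=4 > 1)], height=4
  node 34: h_left=-1, h_right=4, diff=5 [FAIL (|-1-4|=5 > 1)], height=5
  node 28: h_left=-1, h_right=5, diff=6 [FAIL (|-1-5|=6 > 1)], height=6
  node 25: h_left=-1, h_right=6, diff=7 [FAIL (|-1-6|=7 > 1)], height=7
  node 19: h_left=-1, h_right=7, diff=8 [FAIL (|-1-7|=8 > 1)], height=8
  node 18: h_left=-1, h_right=8, diff=9 [FAIL (|-1-8|=9 > 1)], height=9
  node 9: h_left=-1, h_right=9, diff=10 [FAIL (|-1-9|=10 > 1)], height=10
  node 4: h_left=-1, h_right=10, diff=11 [FAIL (|-1-10|=11 > 1)], height=11
Node 42 violates the condition: |-1 - 1| = 2 > 1.
Result: Not balanced


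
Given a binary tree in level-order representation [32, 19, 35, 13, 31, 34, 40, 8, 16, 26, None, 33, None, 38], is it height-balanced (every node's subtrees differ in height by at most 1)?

Tree (level-order array): [32, 19, 35, 13, 31, 34, 40, 8, 16, 26, None, 33, None, 38]
Definition: a tree is height-balanced if, at every node, |h(left) - h(right)| <= 1 (empty subtree has height -1).
Bottom-up per-node check:
  node 8: h_left=-1, h_right=-1, diff=0 [OK], height=0
  node 16: h_left=-1, h_right=-1, diff=0 [OK], height=0
  node 13: h_left=0, h_right=0, diff=0 [OK], height=1
  node 26: h_left=-1, h_right=-1, diff=0 [OK], height=0
  node 31: h_left=0, h_right=-1, diff=1 [OK], height=1
  node 19: h_left=1, h_right=1, diff=0 [OK], height=2
  node 33: h_left=-1, h_right=-1, diff=0 [OK], height=0
  node 34: h_left=0, h_right=-1, diff=1 [OK], height=1
  node 38: h_left=-1, h_right=-1, diff=0 [OK], height=0
  node 40: h_left=0, h_right=-1, diff=1 [OK], height=1
  node 35: h_left=1, h_right=1, diff=0 [OK], height=2
  node 32: h_left=2, h_right=2, diff=0 [OK], height=3
All nodes satisfy the balance condition.
Result: Balanced


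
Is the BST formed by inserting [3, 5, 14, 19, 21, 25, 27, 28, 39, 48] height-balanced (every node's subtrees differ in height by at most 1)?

Tree (level-order array): [3, None, 5, None, 14, None, 19, None, 21, None, 25, None, 27, None, 28, None, 39, None, 48]
Definition: a tree is height-balanced if, at every node, |h(left) - h(right)| <= 1 (empty subtree has height -1).
Bottom-up per-node check:
  node 48: h_left=-1, h_right=-1, diff=0 [OK], height=0
  node 39: h_left=-1, h_right=0, diff=1 [OK], height=1
  node 28: h_left=-1, h_right=1, diff=2 [FAIL (|-1-1|=2 > 1)], height=2
  node 27: h_left=-1, h_right=2, diff=3 [FAIL (|-1-2|=3 > 1)], height=3
  node 25: h_left=-1, h_right=3, diff=4 [FAIL (|-1-3|=4 > 1)], height=4
  node 21: h_left=-1, h_right=4, diff=5 [FAIL (|-1-4|=5 > 1)], height=5
  node 19: h_left=-1, h_right=5, diff=6 [FAIL (|-1-5|=6 > 1)], height=6
  node 14: h_left=-1, h_right=6, diff=7 [FAIL (|-1-6|=7 > 1)], height=7
  node 5: h_left=-1, h_right=7, diff=8 [FAIL (|-1-7|=8 > 1)], height=8
  node 3: h_left=-1, h_right=8, diff=9 [FAIL (|-1-8|=9 > 1)], height=9
Node 28 violates the condition: |-1 - 1| = 2 > 1.
Result: Not balanced


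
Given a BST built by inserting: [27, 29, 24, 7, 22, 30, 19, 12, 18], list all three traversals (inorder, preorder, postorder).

Tree insertion order: [27, 29, 24, 7, 22, 30, 19, 12, 18]
Tree (level-order array): [27, 24, 29, 7, None, None, 30, None, 22, None, None, 19, None, 12, None, None, 18]
Inorder (L, root, R): [7, 12, 18, 19, 22, 24, 27, 29, 30]
Preorder (root, L, R): [27, 24, 7, 22, 19, 12, 18, 29, 30]
Postorder (L, R, root): [18, 12, 19, 22, 7, 24, 30, 29, 27]


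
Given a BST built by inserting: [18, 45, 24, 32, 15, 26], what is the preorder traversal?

Tree insertion order: [18, 45, 24, 32, 15, 26]
Tree (level-order array): [18, 15, 45, None, None, 24, None, None, 32, 26]
Preorder traversal: [18, 15, 45, 24, 32, 26]


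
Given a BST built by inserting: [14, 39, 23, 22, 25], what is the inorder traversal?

Tree insertion order: [14, 39, 23, 22, 25]
Tree (level-order array): [14, None, 39, 23, None, 22, 25]
Inorder traversal: [14, 22, 23, 25, 39]


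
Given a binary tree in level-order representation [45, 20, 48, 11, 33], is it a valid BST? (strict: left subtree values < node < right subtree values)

Level-order array: [45, 20, 48, 11, 33]
Validate using subtree bounds (lo, hi): at each node, require lo < value < hi,
then recurse left with hi=value and right with lo=value.
Preorder trace (stopping at first violation):
  at node 45 with bounds (-inf, +inf): OK
  at node 20 with bounds (-inf, 45): OK
  at node 11 with bounds (-inf, 20): OK
  at node 33 with bounds (20, 45): OK
  at node 48 with bounds (45, +inf): OK
No violation found at any node.
Result: Valid BST


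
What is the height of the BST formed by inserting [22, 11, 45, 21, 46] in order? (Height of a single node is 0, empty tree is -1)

Insertion order: [22, 11, 45, 21, 46]
Tree (level-order array): [22, 11, 45, None, 21, None, 46]
Compute height bottom-up (empty subtree = -1):
  height(21) = 1 + max(-1, -1) = 0
  height(11) = 1 + max(-1, 0) = 1
  height(46) = 1 + max(-1, -1) = 0
  height(45) = 1 + max(-1, 0) = 1
  height(22) = 1 + max(1, 1) = 2
Height = 2


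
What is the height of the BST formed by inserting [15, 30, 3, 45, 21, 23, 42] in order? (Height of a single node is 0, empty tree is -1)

Insertion order: [15, 30, 3, 45, 21, 23, 42]
Tree (level-order array): [15, 3, 30, None, None, 21, 45, None, 23, 42]
Compute height bottom-up (empty subtree = -1):
  height(3) = 1 + max(-1, -1) = 0
  height(23) = 1 + max(-1, -1) = 0
  height(21) = 1 + max(-1, 0) = 1
  height(42) = 1 + max(-1, -1) = 0
  height(45) = 1 + max(0, -1) = 1
  height(30) = 1 + max(1, 1) = 2
  height(15) = 1 + max(0, 2) = 3
Height = 3


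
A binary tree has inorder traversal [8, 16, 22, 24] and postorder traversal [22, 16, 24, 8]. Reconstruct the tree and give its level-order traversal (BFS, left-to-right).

Inorder:   [8, 16, 22, 24]
Postorder: [22, 16, 24, 8]
Algorithm: postorder visits root last, so walk postorder right-to-left;
each value is the root of the current inorder slice — split it at that
value, recurse on the right subtree first, then the left.
Recursive splits:
  root=8; inorder splits into left=[], right=[16, 22, 24]
  root=24; inorder splits into left=[16, 22], right=[]
  root=16; inorder splits into left=[], right=[22]
  root=22; inorder splits into left=[], right=[]
Reconstructed level-order: [8, 24, 16, 22]


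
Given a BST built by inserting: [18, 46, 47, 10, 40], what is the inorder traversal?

Tree insertion order: [18, 46, 47, 10, 40]
Tree (level-order array): [18, 10, 46, None, None, 40, 47]
Inorder traversal: [10, 18, 40, 46, 47]


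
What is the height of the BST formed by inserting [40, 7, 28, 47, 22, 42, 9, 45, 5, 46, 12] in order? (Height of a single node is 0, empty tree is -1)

Insertion order: [40, 7, 28, 47, 22, 42, 9, 45, 5, 46, 12]
Tree (level-order array): [40, 7, 47, 5, 28, 42, None, None, None, 22, None, None, 45, 9, None, None, 46, None, 12]
Compute height bottom-up (empty subtree = -1):
  height(5) = 1 + max(-1, -1) = 0
  height(12) = 1 + max(-1, -1) = 0
  height(9) = 1 + max(-1, 0) = 1
  height(22) = 1 + max(1, -1) = 2
  height(28) = 1 + max(2, -1) = 3
  height(7) = 1 + max(0, 3) = 4
  height(46) = 1 + max(-1, -1) = 0
  height(45) = 1 + max(-1, 0) = 1
  height(42) = 1 + max(-1, 1) = 2
  height(47) = 1 + max(2, -1) = 3
  height(40) = 1 + max(4, 3) = 5
Height = 5


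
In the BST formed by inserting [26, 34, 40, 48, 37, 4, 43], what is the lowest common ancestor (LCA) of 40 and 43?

Tree insertion order: [26, 34, 40, 48, 37, 4, 43]
Tree (level-order array): [26, 4, 34, None, None, None, 40, 37, 48, None, None, 43]
In a BST, the LCA of p=40, q=43 is the first node v on the
root-to-leaf path with p <= v <= q (go left if both < v, right if both > v).
Walk from root:
  at 26: both 40 and 43 > 26, go right
  at 34: both 40 and 43 > 34, go right
  at 40: 40 <= 40 <= 43, this is the LCA
LCA = 40


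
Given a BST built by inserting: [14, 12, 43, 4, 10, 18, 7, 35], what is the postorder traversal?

Tree insertion order: [14, 12, 43, 4, 10, 18, 7, 35]
Tree (level-order array): [14, 12, 43, 4, None, 18, None, None, 10, None, 35, 7]
Postorder traversal: [7, 10, 4, 12, 35, 18, 43, 14]


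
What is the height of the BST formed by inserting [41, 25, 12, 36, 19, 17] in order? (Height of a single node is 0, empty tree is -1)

Insertion order: [41, 25, 12, 36, 19, 17]
Tree (level-order array): [41, 25, None, 12, 36, None, 19, None, None, 17]
Compute height bottom-up (empty subtree = -1):
  height(17) = 1 + max(-1, -1) = 0
  height(19) = 1 + max(0, -1) = 1
  height(12) = 1 + max(-1, 1) = 2
  height(36) = 1 + max(-1, -1) = 0
  height(25) = 1 + max(2, 0) = 3
  height(41) = 1 + max(3, -1) = 4
Height = 4


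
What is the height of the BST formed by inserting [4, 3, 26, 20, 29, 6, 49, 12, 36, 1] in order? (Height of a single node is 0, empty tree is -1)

Insertion order: [4, 3, 26, 20, 29, 6, 49, 12, 36, 1]
Tree (level-order array): [4, 3, 26, 1, None, 20, 29, None, None, 6, None, None, 49, None, 12, 36]
Compute height bottom-up (empty subtree = -1):
  height(1) = 1 + max(-1, -1) = 0
  height(3) = 1 + max(0, -1) = 1
  height(12) = 1 + max(-1, -1) = 0
  height(6) = 1 + max(-1, 0) = 1
  height(20) = 1 + max(1, -1) = 2
  height(36) = 1 + max(-1, -1) = 0
  height(49) = 1 + max(0, -1) = 1
  height(29) = 1 + max(-1, 1) = 2
  height(26) = 1 + max(2, 2) = 3
  height(4) = 1 + max(1, 3) = 4
Height = 4


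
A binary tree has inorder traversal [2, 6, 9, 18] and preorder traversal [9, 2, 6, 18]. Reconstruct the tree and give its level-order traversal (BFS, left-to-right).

Inorder:  [2, 6, 9, 18]
Preorder: [9, 2, 6, 18]
Algorithm: preorder visits root first, so consume preorder in order;
for each root, split the current inorder slice at that value into
left-subtree inorder and right-subtree inorder, then recurse.
Recursive splits:
  root=9; inorder splits into left=[2, 6], right=[18]
  root=2; inorder splits into left=[], right=[6]
  root=6; inorder splits into left=[], right=[]
  root=18; inorder splits into left=[], right=[]
Reconstructed level-order: [9, 2, 18, 6]


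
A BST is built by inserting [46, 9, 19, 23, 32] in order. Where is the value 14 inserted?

Starting tree (level order): [46, 9, None, None, 19, None, 23, None, 32]
Insertion path: 46 -> 9 -> 19
Result: insert 14 as left child of 19
Final tree (level order): [46, 9, None, None, 19, 14, 23, None, None, None, 32]


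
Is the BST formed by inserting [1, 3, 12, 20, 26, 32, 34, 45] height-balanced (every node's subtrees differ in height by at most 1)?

Tree (level-order array): [1, None, 3, None, 12, None, 20, None, 26, None, 32, None, 34, None, 45]
Definition: a tree is height-balanced if, at every node, |h(left) - h(right)| <= 1 (empty subtree has height -1).
Bottom-up per-node check:
  node 45: h_left=-1, h_right=-1, diff=0 [OK], height=0
  node 34: h_left=-1, h_right=0, diff=1 [OK], height=1
  node 32: h_left=-1, h_right=1, diff=2 [FAIL (|-1-1|=2 > 1)], height=2
  node 26: h_left=-1, h_right=2, diff=3 [FAIL (|-1-2|=3 > 1)], height=3
  node 20: h_left=-1, h_right=3, diff=4 [FAIL (|-1-3|=4 > 1)], height=4
  node 12: h_left=-1, h_right=4, diff=5 [FAIL (|-1-4|=5 > 1)], height=5
  node 3: h_left=-1, h_right=5, diff=6 [FAIL (|-1-5|=6 > 1)], height=6
  node 1: h_left=-1, h_right=6, diff=7 [FAIL (|-1-6|=7 > 1)], height=7
Node 32 violates the condition: |-1 - 1| = 2 > 1.
Result: Not balanced


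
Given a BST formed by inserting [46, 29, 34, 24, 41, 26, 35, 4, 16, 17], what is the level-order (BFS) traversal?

Tree insertion order: [46, 29, 34, 24, 41, 26, 35, 4, 16, 17]
Tree (level-order array): [46, 29, None, 24, 34, 4, 26, None, 41, None, 16, None, None, 35, None, None, 17]
BFS from the root, enqueuing left then right child of each popped node:
  queue [46] -> pop 46, enqueue [29], visited so far: [46]
  queue [29] -> pop 29, enqueue [24, 34], visited so far: [46, 29]
  queue [24, 34] -> pop 24, enqueue [4, 26], visited so far: [46, 29, 24]
  queue [34, 4, 26] -> pop 34, enqueue [41], visited so far: [46, 29, 24, 34]
  queue [4, 26, 41] -> pop 4, enqueue [16], visited so far: [46, 29, 24, 34, 4]
  queue [26, 41, 16] -> pop 26, enqueue [none], visited so far: [46, 29, 24, 34, 4, 26]
  queue [41, 16] -> pop 41, enqueue [35], visited so far: [46, 29, 24, 34, 4, 26, 41]
  queue [16, 35] -> pop 16, enqueue [17], visited so far: [46, 29, 24, 34, 4, 26, 41, 16]
  queue [35, 17] -> pop 35, enqueue [none], visited so far: [46, 29, 24, 34, 4, 26, 41, 16, 35]
  queue [17] -> pop 17, enqueue [none], visited so far: [46, 29, 24, 34, 4, 26, 41, 16, 35, 17]
Result: [46, 29, 24, 34, 4, 26, 41, 16, 35, 17]


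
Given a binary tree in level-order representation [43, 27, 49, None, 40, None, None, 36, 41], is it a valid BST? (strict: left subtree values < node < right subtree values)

Level-order array: [43, 27, 49, None, 40, None, None, 36, 41]
Validate using subtree bounds (lo, hi): at each node, require lo < value < hi,
then recurse left with hi=value and right with lo=value.
Preorder trace (stopping at first violation):
  at node 43 with bounds (-inf, +inf): OK
  at node 27 with bounds (-inf, 43): OK
  at node 40 with bounds (27, 43): OK
  at node 36 with bounds (27, 40): OK
  at node 41 with bounds (40, 43): OK
  at node 49 with bounds (43, +inf): OK
No violation found at any node.
Result: Valid BST


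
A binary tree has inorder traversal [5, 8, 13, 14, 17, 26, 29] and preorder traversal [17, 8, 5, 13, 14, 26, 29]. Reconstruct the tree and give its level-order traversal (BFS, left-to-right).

Inorder:  [5, 8, 13, 14, 17, 26, 29]
Preorder: [17, 8, 5, 13, 14, 26, 29]
Algorithm: preorder visits root first, so consume preorder in order;
for each root, split the current inorder slice at that value into
left-subtree inorder and right-subtree inorder, then recurse.
Recursive splits:
  root=17; inorder splits into left=[5, 8, 13, 14], right=[26, 29]
  root=8; inorder splits into left=[5], right=[13, 14]
  root=5; inorder splits into left=[], right=[]
  root=13; inorder splits into left=[], right=[14]
  root=14; inorder splits into left=[], right=[]
  root=26; inorder splits into left=[], right=[29]
  root=29; inorder splits into left=[], right=[]
Reconstructed level-order: [17, 8, 26, 5, 13, 29, 14]


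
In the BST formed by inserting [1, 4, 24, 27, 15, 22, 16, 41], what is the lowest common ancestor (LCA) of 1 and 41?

Tree insertion order: [1, 4, 24, 27, 15, 22, 16, 41]
Tree (level-order array): [1, None, 4, None, 24, 15, 27, None, 22, None, 41, 16]
In a BST, the LCA of p=1, q=41 is the first node v on the
root-to-leaf path with p <= v <= q (go left if both < v, right if both > v).
Walk from root:
  at 1: 1 <= 1 <= 41, this is the LCA
LCA = 1


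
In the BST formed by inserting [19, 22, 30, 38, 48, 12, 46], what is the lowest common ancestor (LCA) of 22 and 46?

Tree insertion order: [19, 22, 30, 38, 48, 12, 46]
Tree (level-order array): [19, 12, 22, None, None, None, 30, None, 38, None, 48, 46]
In a BST, the LCA of p=22, q=46 is the first node v on the
root-to-leaf path with p <= v <= q (go left if both < v, right if both > v).
Walk from root:
  at 19: both 22 and 46 > 19, go right
  at 22: 22 <= 22 <= 46, this is the LCA
LCA = 22


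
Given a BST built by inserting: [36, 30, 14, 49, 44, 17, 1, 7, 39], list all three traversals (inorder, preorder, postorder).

Tree insertion order: [36, 30, 14, 49, 44, 17, 1, 7, 39]
Tree (level-order array): [36, 30, 49, 14, None, 44, None, 1, 17, 39, None, None, 7]
Inorder (L, root, R): [1, 7, 14, 17, 30, 36, 39, 44, 49]
Preorder (root, L, R): [36, 30, 14, 1, 7, 17, 49, 44, 39]
Postorder (L, R, root): [7, 1, 17, 14, 30, 39, 44, 49, 36]


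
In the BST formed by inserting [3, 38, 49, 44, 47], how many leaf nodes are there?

Tree built from: [3, 38, 49, 44, 47]
Tree (level-order array): [3, None, 38, None, 49, 44, None, None, 47]
Rule: A leaf has 0 children.
Per-node child counts:
  node 3: 1 child(ren)
  node 38: 1 child(ren)
  node 49: 1 child(ren)
  node 44: 1 child(ren)
  node 47: 0 child(ren)
Matching nodes: [47]
Count of leaf nodes: 1


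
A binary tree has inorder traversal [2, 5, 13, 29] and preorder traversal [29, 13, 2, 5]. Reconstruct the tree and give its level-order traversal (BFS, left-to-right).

Inorder:  [2, 5, 13, 29]
Preorder: [29, 13, 2, 5]
Algorithm: preorder visits root first, so consume preorder in order;
for each root, split the current inorder slice at that value into
left-subtree inorder and right-subtree inorder, then recurse.
Recursive splits:
  root=29; inorder splits into left=[2, 5, 13], right=[]
  root=13; inorder splits into left=[2, 5], right=[]
  root=2; inorder splits into left=[], right=[5]
  root=5; inorder splits into left=[], right=[]
Reconstructed level-order: [29, 13, 2, 5]


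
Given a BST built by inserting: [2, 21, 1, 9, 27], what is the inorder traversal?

Tree insertion order: [2, 21, 1, 9, 27]
Tree (level-order array): [2, 1, 21, None, None, 9, 27]
Inorder traversal: [1, 2, 9, 21, 27]


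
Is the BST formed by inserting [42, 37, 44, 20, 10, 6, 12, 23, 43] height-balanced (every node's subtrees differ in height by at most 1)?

Tree (level-order array): [42, 37, 44, 20, None, 43, None, 10, 23, None, None, 6, 12]
Definition: a tree is height-balanced if, at every node, |h(left) - h(right)| <= 1 (empty subtree has height -1).
Bottom-up per-node check:
  node 6: h_left=-1, h_right=-1, diff=0 [OK], height=0
  node 12: h_left=-1, h_right=-1, diff=0 [OK], height=0
  node 10: h_left=0, h_right=0, diff=0 [OK], height=1
  node 23: h_left=-1, h_right=-1, diff=0 [OK], height=0
  node 20: h_left=1, h_right=0, diff=1 [OK], height=2
  node 37: h_left=2, h_right=-1, diff=3 [FAIL (|2--1|=3 > 1)], height=3
  node 43: h_left=-1, h_right=-1, diff=0 [OK], height=0
  node 44: h_left=0, h_right=-1, diff=1 [OK], height=1
  node 42: h_left=3, h_right=1, diff=2 [FAIL (|3-1|=2 > 1)], height=4
Node 37 violates the condition: |2 - -1| = 3 > 1.
Result: Not balanced


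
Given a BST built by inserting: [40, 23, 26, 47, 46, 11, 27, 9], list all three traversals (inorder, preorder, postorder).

Tree insertion order: [40, 23, 26, 47, 46, 11, 27, 9]
Tree (level-order array): [40, 23, 47, 11, 26, 46, None, 9, None, None, 27]
Inorder (L, root, R): [9, 11, 23, 26, 27, 40, 46, 47]
Preorder (root, L, R): [40, 23, 11, 9, 26, 27, 47, 46]
Postorder (L, R, root): [9, 11, 27, 26, 23, 46, 47, 40]


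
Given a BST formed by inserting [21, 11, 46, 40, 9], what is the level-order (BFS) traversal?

Tree insertion order: [21, 11, 46, 40, 9]
Tree (level-order array): [21, 11, 46, 9, None, 40]
BFS from the root, enqueuing left then right child of each popped node:
  queue [21] -> pop 21, enqueue [11, 46], visited so far: [21]
  queue [11, 46] -> pop 11, enqueue [9], visited so far: [21, 11]
  queue [46, 9] -> pop 46, enqueue [40], visited so far: [21, 11, 46]
  queue [9, 40] -> pop 9, enqueue [none], visited so far: [21, 11, 46, 9]
  queue [40] -> pop 40, enqueue [none], visited so far: [21, 11, 46, 9, 40]
Result: [21, 11, 46, 9, 40]


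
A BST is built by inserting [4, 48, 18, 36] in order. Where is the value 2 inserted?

Starting tree (level order): [4, None, 48, 18, None, None, 36]
Insertion path: 4
Result: insert 2 as left child of 4
Final tree (level order): [4, 2, 48, None, None, 18, None, None, 36]


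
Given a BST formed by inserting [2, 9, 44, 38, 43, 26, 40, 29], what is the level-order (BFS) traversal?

Tree insertion order: [2, 9, 44, 38, 43, 26, 40, 29]
Tree (level-order array): [2, None, 9, None, 44, 38, None, 26, 43, None, 29, 40]
BFS from the root, enqueuing left then right child of each popped node:
  queue [2] -> pop 2, enqueue [9], visited so far: [2]
  queue [9] -> pop 9, enqueue [44], visited so far: [2, 9]
  queue [44] -> pop 44, enqueue [38], visited so far: [2, 9, 44]
  queue [38] -> pop 38, enqueue [26, 43], visited so far: [2, 9, 44, 38]
  queue [26, 43] -> pop 26, enqueue [29], visited so far: [2, 9, 44, 38, 26]
  queue [43, 29] -> pop 43, enqueue [40], visited so far: [2, 9, 44, 38, 26, 43]
  queue [29, 40] -> pop 29, enqueue [none], visited so far: [2, 9, 44, 38, 26, 43, 29]
  queue [40] -> pop 40, enqueue [none], visited so far: [2, 9, 44, 38, 26, 43, 29, 40]
Result: [2, 9, 44, 38, 26, 43, 29, 40]


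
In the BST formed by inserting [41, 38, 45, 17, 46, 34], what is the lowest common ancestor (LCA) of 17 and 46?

Tree insertion order: [41, 38, 45, 17, 46, 34]
Tree (level-order array): [41, 38, 45, 17, None, None, 46, None, 34]
In a BST, the LCA of p=17, q=46 is the first node v on the
root-to-leaf path with p <= v <= q (go left if both < v, right if both > v).
Walk from root:
  at 41: 17 <= 41 <= 46, this is the LCA
LCA = 41


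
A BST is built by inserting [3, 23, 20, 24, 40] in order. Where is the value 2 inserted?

Starting tree (level order): [3, None, 23, 20, 24, None, None, None, 40]
Insertion path: 3
Result: insert 2 as left child of 3
Final tree (level order): [3, 2, 23, None, None, 20, 24, None, None, None, 40]


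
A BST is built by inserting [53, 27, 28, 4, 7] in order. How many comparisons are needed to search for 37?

Search path for 37: 53 -> 27 -> 28
Found: False
Comparisons: 3


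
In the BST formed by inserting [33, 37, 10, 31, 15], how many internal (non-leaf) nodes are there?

Tree built from: [33, 37, 10, 31, 15]
Tree (level-order array): [33, 10, 37, None, 31, None, None, 15]
Rule: An internal node has at least one child.
Per-node child counts:
  node 33: 2 child(ren)
  node 10: 1 child(ren)
  node 31: 1 child(ren)
  node 15: 0 child(ren)
  node 37: 0 child(ren)
Matching nodes: [33, 10, 31]
Count of internal (non-leaf) nodes: 3


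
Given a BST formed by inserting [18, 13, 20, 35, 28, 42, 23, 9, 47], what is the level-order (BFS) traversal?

Tree insertion order: [18, 13, 20, 35, 28, 42, 23, 9, 47]
Tree (level-order array): [18, 13, 20, 9, None, None, 35, None, None, 28, 42, 23, None, None, 47]
BFS from the root, enqueuing left then right child of each popped node:
  queue [18] -> pop 18, enqueue [13, 20], visited so far: [18]
  queue [13, 20] -> pop 13, enqueue [9], visited so far: [18, 13]
  queue [20, 9] -> pop 20, enqueue [35], visited so far: [18, 13, 20]
  queue [9, 35] -> pop 9, enqueue [none], visited so far: [18, 13, 20, 9]
  queue [35] -> pop 35, enqueue [28, 42], visited so far: [18, 13, 20, 9, 35]
  queue [28, 42] -> pop 28, enqueue [23], visited so far: [18, 13, 20, 9, 35, 28]
  queue [42, 23] -> pop 42, enqueue [47], visited so far: [18, 13, 20, 9, 35, 28, 42]
  queue [23, 47] -> pop 23, enqueue [none], visited so far: [18, 13, 20, 9, 35, 28, 42, 23]
  queue [47] -> pop 47, enqueue [none], visited so far: [18, 13, 20, 9, 35, 28, 42, 23, 47]
Result: [18, 13, 20, 9, 35, 28, 42, 23, 47]


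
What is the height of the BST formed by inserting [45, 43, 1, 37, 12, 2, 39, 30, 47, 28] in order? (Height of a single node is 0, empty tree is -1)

Insertion order: [45, 43, 1, 37, 12, 2, 39, 30, 47, 28]
Tree (level-order array): [45, 43, 47, 1, None, None, None, None, 37, 12, 39, 2, 30, None, None, None, None, 28]
Compute height bottom-up (empty subtree = -1):
  height(2) = 1 + max(-1, -1) = 0
  height(28) = 1 + max(-1, -1) = 0
  height(30) = 1 + max(0, -1) = 1
  height(12) = 1 + max(0, 1) = 2
  height(39) = 1 + max(-1, -1) = 0
  height(37) = 1 + max(2, 0) = 3
  height(1) = 1 + max(-1, 3) = 4
  height(43) = 1 + max(4, -1) = 5
  height(47) = 1 + max(-1, -1) = 0
  height(45) = 1 + max(5, 0) = 6
Height = 6


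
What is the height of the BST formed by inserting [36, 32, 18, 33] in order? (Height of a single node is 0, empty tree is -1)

Insertion order: [36, 32, 18, 33]
Tree (level-order array): [36, 32, None, 18, 33]
Compute height bottom-up (empty subtree = -1):
  height(18) = 1 + max(-1, -1) = 0
  height(33) = 1 + max(-1, -1) = 0
  height(32) = 1 + max(0, 0) = 1
  height(36) = 1 + max(1, -1) = 2
Height = 2


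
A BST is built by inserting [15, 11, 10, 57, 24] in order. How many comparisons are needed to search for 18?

Search path for 18: 15 -> 57 -> 24
Found: False
Comparisons: 3


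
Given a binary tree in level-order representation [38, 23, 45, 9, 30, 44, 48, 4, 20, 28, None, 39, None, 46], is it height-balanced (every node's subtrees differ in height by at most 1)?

Tree (level-order array): [38, 23, 45, 9, 30, 44, 48, 4, 20, 28, None, 39, None, 46]
Definition: a tree is height-balanced if, at every node, |h(left) - h(right)| <= 1 (empty subtree has height -1).
Bottom-up per-node check:
  node 4: h_left=-1, h_right=-1, diff=0 [OK], height=0
  node 20: h_left=-1, h_right=-1, diff=0 [OK], height=0
  node 9: h_left=0, h_right=0, diff=0 [OK], height=1
  node 28: h_left=-1, h_right=-1, diff=0 [OK], height=0
  node 30: h_left=0, h_right=-1, diff=1 [OK], height=1
  node 23: h_left=1, h_right=1, diff=0 [OK], height=2
  node 39: h_left=-1, h_right=-1, diff=0 [OK], height=0
  node 44: h_left=0, h_right=-1, diff=1 [OK], height=1
  node 46: h_left=-1, h_right=-1, diff=0 [OK], height=0
  node 48: h_left=0, h_right=-1, diff=1 [OK], height=1
  node 45: h_left=1, h_right=1, diff=0 [OK], height=2
  node 38: h_left=2, h_right=2, diff=0 [OK], height=3
All nodes satisfy the balance condition.
Result: Balanced


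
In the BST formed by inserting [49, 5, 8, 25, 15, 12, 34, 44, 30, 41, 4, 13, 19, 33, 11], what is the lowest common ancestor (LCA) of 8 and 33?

Tree insertion order: [49, 5, 8, 25, 15, 12, 34, 44, 30, 41, 4, 13, 19, 33, 11]
Tree (level-order array): [49, 5, None, 4, 8, None, None, None, 25, 15, 34, 12, 19, 30, 44, 11, 13, None, None, None, 33, 41]
In a BST, the LCA of p=8, q=33 is the first node v on the
root-to-leaf path with p <= v <= q (go left if both < v, right if both > v).
Walk from root:
  at 49: both 8 and 33 < 49, go left
  at 5: both 8 and 33 > 5, go right
  at 8: 8 <= 8 <= 33, this is the LCA
LCA = 8


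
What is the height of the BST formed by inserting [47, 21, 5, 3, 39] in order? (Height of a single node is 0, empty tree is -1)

Insertion order: [47, 21, 5, 3, 39]
Tree (level-order array): [47, 21, None, 5, 39, 3]
Compute height bottom-up (empty subtree = -1):
  height(3) = 1 + max(-1, -1) = 0
  height(5) = 1 + max(0, -1) = 1
  height(39) = 1 + max(-1, -1) = 0
  height(21) = 1 + max(1, 0) = 2
  height(47) = 1 + max(2, -1) = 3
Height = 3


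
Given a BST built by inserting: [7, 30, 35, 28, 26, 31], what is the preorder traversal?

Tree insertion order: [7, 30, 35, 28, 26, 31]
Tree (level-order array): [7, None, 30, 28, 35, 26, None, 31]
Preorder traversal: [7, 30, 28, 26, 35, 31]


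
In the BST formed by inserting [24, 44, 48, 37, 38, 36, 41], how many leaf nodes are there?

Tree built from: [24, 44, 48, 37, 38, 36, 41]
Tree (level-order array): [24, None, 44, 37, 48, 36, 38, None, None, None, None, None, 41]
Rule: A leaf has 0 children.
Per-node child counts:
  node 24: 1 child(ren)
  node 44: 2 child(ren)
  node 37: 2 child(ren)
  node 36: 0 child(ren)
  node 38: 1 child(ren)
  node 41: 0 child(ren)
  node 48: 0 child(ren)
Matching nodes: [36, 41, 48]
Count of leaf nodes: 3


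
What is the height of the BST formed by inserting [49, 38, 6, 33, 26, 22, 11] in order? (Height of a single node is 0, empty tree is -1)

Insertion order: [49, 38, 6, 33, 26, 22, 11]
Tree (level-order array): [49, 38, None, 6, None, None, 33, 26, None, 22, None, 11]
Compute height bottom-up (empty subtree = -1):
  height(11) = 1 + max(-1, -1) = 0
  height(22) = 1 + max(0, -1) = 1
  height(26) = 1 + max(1, -1) = 2
  height(33) = 1 + max(2, -1) = 3
  height(6) = 1 + max(-1, 3) = 4
  height(38) = 1 + max(4, -1) = 5
  height(49) = 1 + max(5, -1) = 6
Height = 6


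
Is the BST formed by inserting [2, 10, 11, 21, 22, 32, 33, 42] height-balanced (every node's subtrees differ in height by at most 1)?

Tree (level-order array): [2, None, 10, None, 11, None, 21, None, 22, None, 32, None, 33, None, 42]
Definition: a tree is height-balanced if, at every node, |h(left) - h(right)| <= 1 (empty subtree has height -1).
Bottom-up per-node check:
  node 42: h_left=-1, h_right=-1, diff=0 [OK], height=0
  node 33: h_left=-1, h_right=0, diff=1 [OK], height=1
  node 32: h_left=-1, h_right=1, diff=2 [FAIL (|-1-1|=2 > 1)], height=2
  node 22: h_left=-1, h_right=2, diff=3 [FAIL (|-1-2|=3 > 1)], height=3
  node 21: h_left=-1, h_right=3, diff=4 [FAIL (|-1-3|=4 > 1)], height=4
  node 11: h_left=-1, h_right=4, diff=5 [FAIL (|-1-4|=5 > 1)], height=5
  node 10: h_left=-1, h_right=5, diff=6 [FAIL (|-1-5|=6 > 1)], height=6
  node 2: h_left=-1, h_right=6, diff=7 [FAIL (|-1-6|=7 > 1)], height=7
Node 32 violates the condition: |-1 - 1| = 2 > 1.
Result: Not balanced


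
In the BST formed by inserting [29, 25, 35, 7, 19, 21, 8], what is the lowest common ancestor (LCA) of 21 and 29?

Tree insertion order: [29, 25, 35, 7, 19, 21, 8]
Tree (level-order array): [29, 25, 35, 7, None, None, None, None, 19, 8, 21]
In a BST, the LCA of p=21, q=29 is the first node v on the
root-to-leaf path with p <= v <= q (go left if both < v, right if both > v).
Walk from root:
  at 29: 21 <= 29 <= 29, this is the LCA
LCA = 29


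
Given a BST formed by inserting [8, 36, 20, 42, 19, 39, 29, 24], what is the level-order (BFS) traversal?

Tree insertion order: [8, 36, 20, 42, 19, 39, 29, 24]
Tree (level-order array): [8, None, 36, 20, 42, 19, 29, 39, None, None, None, 24]
BFS from the root, enqueuing left then right child of each popped node:
  queue [8] -> pop 8, enqueue [36], visited so far: [8]
  queue [36] -> pop 36, enqueue [20, 42], visited so far: [8, 36]
  queue [20, 42] -> pop 20, enqueue [19, 29], visited so far: [8, 36, 20]
  queue [42, 19, 29] -> pop 42, enqueue [39], visited so far: [8, 36, 20, 42]
  queue [19, 29, 39] -> pop 19, enqueue [none], visited so far: [8, 36, 20, 42, 19]
  queue [29, 39] -> pop 29, enqueue [24], visited so far: [8, 36, 20, 42, 19, 29]
  queue [39, 24] -> pop 39, enqueue [none], visited so far: [8, 36, 20, 42, 19, 29, 39]
  queue [24] -> pop 24, enqueue [none], visited so far: [8, 36, 20, 42, 19, 29, 39, 24]
Result: [8, 36, 20, 42, 19, 29, 39, 24]


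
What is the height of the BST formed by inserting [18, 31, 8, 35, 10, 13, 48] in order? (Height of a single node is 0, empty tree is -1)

Insertion order: [18, 31, 8, 35, 10, 13, 48]
Tree (level-order array): [18, 8, 31, None, 10, None, 35, None, 13, None, 48]
Compute height bottom-up (empty subtree = -1):
  height(13) = 1 + max(-1, -1) = 0
  height(10) = 1 + max(-1, 0) = 1
  height(8) = 1 + max(-1, 1) = 2
  height(48) = 1 + max(-1, -1) = 0
  height(35) = 1 + max(-1, 0) = 1
  height(31) = 1 + max(-1, 1) = 2
  height(18) = 1 + max(2, 2) = 3
Height = 3


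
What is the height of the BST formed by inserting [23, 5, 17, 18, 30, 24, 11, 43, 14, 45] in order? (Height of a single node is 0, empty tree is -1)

Insertion order: [23, 5, 17, 18, 30, 24, 11, 43, 14, 45]
Tree (level-order array): [23, 5, 30, None, 17, 24, 43, 11, 18, None, None, None, 45, None, 14]
Compute height bottom-up (empty subtree = -1):
  height(14) = 1 + max(-1, -1) = 0
  height(11) = 1 + max(-1, 0) = 1
  height(18) = 1 + max(-1, -1) = 0
  height(17) = 1 + max(1, 0) = 2
  height(5) = 1 + max(-1, 2) = 3
  height(24) = 1 + max(-1, -1) = 0
  height(45) = 1 + max(-1, -1) = 0
  height(43) = 1 + max(-1, 0) = 1
  height(30) = 1 + max(0, 1) = 2
  height(23) = 1 + max(3, 2) = 4
Height = 4


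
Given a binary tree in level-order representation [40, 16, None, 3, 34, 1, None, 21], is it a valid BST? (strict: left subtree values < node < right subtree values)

Level-order array: [40, 16, None, 3, 34, 1, None, 21]
Validate using subtree bounds (lo, hi): at each node, require lo < value < hi,
then recurse left with hi=value and right with lo=value.
Preorder trace (stopping at first violation):
  at node 40 with bounds (-inf, +inf): OK
  at node 16 with bounds (-inf, 40): OK
  at node 3 with bounds (-inf, 16): OK
  at node 1 with bounds (-inf, 3): OK
  at node 34 with bounds (16, 40): OK
  at node 21 with bounds (16, 34): OK
No violation found at any node.
Result: Valid BST


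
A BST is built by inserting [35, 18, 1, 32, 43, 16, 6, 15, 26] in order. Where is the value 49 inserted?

Starting tree (level order): [35, 18, 43, 1, 32, None, None, None, 16, 26, None, 6, None, None, None, None, 15]
Insertion path: 35 -> 43
Result: insert 49 as right child of 43
Final tree (level order): [35, 18, 43, 1, 32, None, 49, None, 16, 26, None, None, None, 6, None, None, None, None, 15]


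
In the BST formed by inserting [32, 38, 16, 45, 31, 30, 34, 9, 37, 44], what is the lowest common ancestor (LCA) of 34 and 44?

Tree insertion order: [32, 38, 16, 45, 31, 30, 34, 9, 37, 44]
Tree (level-order array): [32, 16, 38, 9, 31, 34, 45, None, None, 30, None, None, 37, 44]
In a BST, the LCA of p=34, q=44 is the first node v on the
root-to-leaf path with p <= v <= q (go left if both < v, right if both > v).
Walk from root:
  at 32: both 34 and 44 > 32, go right
  at 38: 34 <= 38 <= 44, this is the LCA
LCA = 38


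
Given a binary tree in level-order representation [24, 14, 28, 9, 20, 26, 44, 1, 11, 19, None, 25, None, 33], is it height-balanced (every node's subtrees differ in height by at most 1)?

Tree (level-order array): [24, 14, 28, 9, 20, 26, 44, 1, 11, 19, None, 25, None, 33]
Definition: a tree is height-balanced if, at every node, |h(left) - h(right)| <= 1 (empty subtree has height -1).
Bottom-up per-node check:
  node 1: h_left=-1, h_right=-1, diff=0 [OK], height=0
  node 11: h_left=-1, h_right=-1, diff=0 [OK], height=0
  node 9: h_left=0, h_right=0, diff=0 [OK], height=1
  node 19: h_left=-1, h_right=-1, diff=0 [OK], height=0
  node 20: h_left=0, h_right=-1, diff=1 [OK], height=1
  node 14: h_left=1, h_right=1, diff=0 [OK], height=2
  node 25: h_left=-1, h_right=-1, diff=0 [OK], height=0
  node 26: h_left=0, h_right=-1, diff=1 [OK], height=1
  node 33: h_left=-1, h_right=-1, diff=0 [OK], height=0
  node 44: h_left=0, h_right=-1, diff=1 [OK], height=1
  node 28: h_left=1, h_right=1, diff=0 [OK], height=2
  node 24: h_left=2, h_right=2, diff=0 [OK], height=3
All nodes satisfy the balance condition.
Result: Balanced
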